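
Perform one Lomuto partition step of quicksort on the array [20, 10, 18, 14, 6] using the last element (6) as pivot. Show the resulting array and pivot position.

Lomuto partition with pivot = 6:

Initial array: [20, 10, 18, 14, 6]

arr[0]=20 > 6: no swap
arr[1]=10 > 6: no swap
arr[2]=18 > 6: no swap
arr[3]=14 > 6: no swap

Place pivot at position 0: [6, 10, 18, 14, 20]
Pivot position: 0

After partitioning with pivot 6, the array becomes [6, 10, 18, 14, 20]. The pivot is placed at index 0. All elements to the left of the pivot are <= 6, and all elements to the right are > 6.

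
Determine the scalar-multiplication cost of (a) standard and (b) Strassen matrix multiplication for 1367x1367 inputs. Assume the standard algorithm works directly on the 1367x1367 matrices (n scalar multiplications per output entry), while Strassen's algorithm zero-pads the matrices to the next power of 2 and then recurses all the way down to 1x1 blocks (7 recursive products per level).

Matrix multiplication for 1367x1367 matrices:

Strassen's algorithm requires power-of-2 dimensions. Pad 1367x1367 to 2048x2048 (next power of 2).

Standard algorithm: 1367^3 = 2554497863 multiplications
Strassen's algorithm: 7^(log2(2048)) = 7^11 = 1977326743 multiplications
Savings: 2554497863 - 1977326743 = 577171120 multiplications

Standard: 2554497863 multiplications (1367^3). Strassen: 1977326743 multiplications (7^11, after padding to 2048x2048). Strassen reduces 8 recursive multiplications to 7 at each level.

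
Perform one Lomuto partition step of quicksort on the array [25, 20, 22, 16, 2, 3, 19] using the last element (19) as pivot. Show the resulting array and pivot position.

Lomuto partition with pivot = 19:

Initial array: [25, 20, 22, 16, 2, 3, 19]

arr[0]=25 > 19: no swap
arr[1]=20 > 19: no swap
arr[2]=22 > 19: no swap
arr[3]=16 <= 19: swap with position 0, array becomes [16, 20, 22, 25, 2, 3, 19]
arr[4]=2 <= 19: swap with position 1, array becomes [16, 2, 22, 25, 20, 3, 19]
arr[5]=3 <= 19: swap with position 2, array becomes [16, 2, 3, 25, 20, 22, 19]

Place pivot at position 3: [16, 2, 3, 19, 20, 22, 25]
Pivot position: 3

After partitioning with pivot 19, the array becomes [16, 2, 3, 19, 20, 22, 25]. The pivot is placed at index 3. All elements to the left of the pivot are <= 19, and all elements to the right are > 19.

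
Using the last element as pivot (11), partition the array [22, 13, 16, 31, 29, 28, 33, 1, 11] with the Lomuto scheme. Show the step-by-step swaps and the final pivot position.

Lomuto partition with pivot = 11:

Initial array: [22, 13, 16, 31, 29, 28, 33, 1, 11]

arr[0]=22 > 11: no swap
arr[1]=13 > 11: no swap
arr[2]=16 > 11: no swap
arr[3]=31 > 11: no swap
arr[4]=29 > 11: no swap
arr[5]=28 > 11: no swap
arr[6]=33 > 11: no swap
arr[7]=1 <= 11: swap with position 0, array becomes [1, 13, 16, 31, 29, 28, 33, 22, 11]

Place pivot at position 1: [1, 11, 16, 31, 29, 28, 33, 22, 13]
Pivot position: 1

After partitioning with pivot 11, the array becomes [1, 11, 16, 31, 29, 28, 33, 22, 13]. The pivot is placed at index 1. All elements to the left of the pivot are <= 11, and all elements to the right are > 11.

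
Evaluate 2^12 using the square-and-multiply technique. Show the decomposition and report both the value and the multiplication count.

Computing 2^12 by squaring (build up from 2^1; each line after the first costs one multiplication):

2^1 = 2
2^2 = (2^1)^2 = 2^2 = 4
2^3 = 2 * 2^2 = 2 * 4 = 8
2^6 = (2^3)^2 = 8^2 = 64
2^12 = (2^6)^2 = 64^2 = 4096

Result: 4096
Multiplications needed: 4 (4 lines after 2^1)

2^12 = 4096. Using exponentiation by squaring, this requires 4 multiplications. The key idea: if the exponent is even, square the half-power; if odd, multiply by the base once.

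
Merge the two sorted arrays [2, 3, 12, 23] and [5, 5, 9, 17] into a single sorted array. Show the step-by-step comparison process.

Merging process:

Compare 2 vs 5: take 2 from left. Merged: [2]
Compare 3 vs 5: take 3 from left. Merged: [2, 3]
Compare 12 vs 5: take 5 from right. Merged: [2, 3, 5]
Compare 12 vs 5: take 5 from right. Merged: [2, 3, 5, 5]
Compare 12 vs 9: take 9 from right. Merged: [2, 3, 5, 5, 9]
Compare 12 vs 17: take 12 from left. Merged: [2, 3, 5, 5, 9, 12]
Compare 23 vs 17: take 17 from right. Merged: [2, 3, 5, 5, 9, 12, 17]
Append remaining from left: [23]. Merged: [2, 3, 5, 5, 9, 12, 17, 23]

Final merged array: [2, 3, 5, 5, 9, 12, 17, 23]
Total comparisons: 7

The merged array is [2, 3, 5, 5, 9, 12, 17, 23], requiring 7 comparisons. The merge step runs in O(n) time where n is the total number of elements.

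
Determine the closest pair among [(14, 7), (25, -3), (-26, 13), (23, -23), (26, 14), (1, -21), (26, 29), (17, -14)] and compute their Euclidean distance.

Computing all pairwise distances among 8 points:

d((14, 7), (25, -3)) = 14.8661
d((14, 7), (-26, 13)) = 40.4475
d((14, 7), (23, -23)) = 31.3209
d((14, 7), (26, 14)) = 13.8924
d((14, 7), (1, -21)) = 30.8707
d((14, 7), (26, 29)) = 25.0599
d((14, 7), (17, -14)) = 21.2132
d((25, -3), (-26, 13)) = 53.4509
d((25, -3), (23, -23)) = 20.0998
d((25, -3), (26, 14)) = 17.0294
d((25, -3), (1, -21)) = 30.0
d((25, -3), (26, 29)) = 32.0156
d((25, -3), (17, -14)) = 13.6015
d((-26, 13), (23, -23)) = 60.803
d((-26, 13), (26, 14)) = 52.0096
d((-26, 13), (1, -21)) = 43.4166
d((-26, 13), (26, 29)) = 54.4059
d((-26, 13), (17, -14)) = 50.774
d((23, -23), (26, 14)) = 37.1214
d((23, -23), (1, -21)) = 22.0907
d((23, -23), (26, 29)) = 52.0865
d((23, -23), (17, -14)) = 10.8167 <-- minimum
d((26, 14), (1, -21)) = 43.0116
d((26, 14), (26, 29)) = 15.0
d((26, 14), (17, -14)) = 29.4109
d((1, -21), (26, 29)) = 55.9017
d((1, -21), (17, -14)) = 17.4642
d((26, 29), (17, -14)) = 43.9318

Closest pair: (23, -23) and (17, -14) with distance 10.8167

The closest pair is (23, -23) and (17, -14) with Euclidean distance 10.8167. For 8 points, brute-force pairwise comparison is shown above. For large n, the divide-and-conquer algorithm (sort by x, recurse on halves, check the dividing strip) achieves O(n log n).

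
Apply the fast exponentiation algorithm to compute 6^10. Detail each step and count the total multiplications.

Computing 6^10 by squaring (build up from 6^1; each line after the first costs one multiplication):

6^1 = 6
6^2 = (6^1)^2 = 6^2 = 36
6^4 = (6^2)^2 = 36^2 = 1296
6^5 = 6 * 6^4 = 6 * 1296 = 7776
6^10 = (6^5)^2 = 7776^2 = 60466176

Result: 60466176
Multiplications needed: 4 (4 lines after 6^1)

6^10 = 60466176. Using exponentiation by squaring, this requires 4 multiplications. The key idea: if the exponent is even, square the half-power; if odd, multiply by the base once.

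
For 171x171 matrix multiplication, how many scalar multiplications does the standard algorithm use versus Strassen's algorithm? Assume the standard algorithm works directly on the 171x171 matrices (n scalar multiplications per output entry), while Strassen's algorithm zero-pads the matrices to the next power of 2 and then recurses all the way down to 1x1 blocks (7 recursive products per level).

Matrix multiplication for 171x171 matrices:

Strassen's algorithm requires power-of-2 dimensions. Pad 171x171 to 256x256 (next power of 2).

Standard algorithm: 171^3 = 5000211 multiplications
Strassen's algorithm: 7^(log2(256)) = 7^8 = 5764801 multiplications
Difference: 5000211 - 5764801 = -764590 (Strassen uses MORE here due to padding overhead — for small or just-over-power-of-2 n, padding can outweigh the per-level savings)

Standard: 5000211 multiplications (171^3). Strassen: 5764801 multiplications (7^8, after padding to 256x256). Strassen reduces 8 recursive multiplications to 7 at each level.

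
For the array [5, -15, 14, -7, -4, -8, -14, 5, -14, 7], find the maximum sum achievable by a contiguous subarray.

Using Kadane's algorithm on [5, -15, 14, -7, -4, -8, -14, 5, -14, 7]:

Scanning through the array:
Position 1 (value -15): max_ending_here = -10, max_so_far = 5
Position 2 (value 14): max_ending_here = 14, max_so_far = 14
Position 3 (value -7): max_ending_here = 7, max_so_far = 14
Position 4 (value -4): max_ending_here = 3, max_so_far = 14
Position 5 (value -8): max_ending_here = -5, max_so_far = 14
Position 6 (value -14): max_ending_here = -14, max_so_far = 14
Position 7 (value 5): max_ending_here = 5, max_so_far = 14
Position 8 (value -14): max_ending_here = -9, max_so_far = 14
Position 9 (value 7): max_ending_here = 7, max_so_far = 14

Maximum subarray: [14]
Maximum sum: 14

The maximum subarray is [14] with sum 14. This subarray runs from index 2 to index 2.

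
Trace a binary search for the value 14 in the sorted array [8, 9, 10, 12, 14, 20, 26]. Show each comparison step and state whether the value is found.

Binary search for 14 in [8, 9, 10, 12, 14, 20, 26]:

lo=0, hi=6, mid=3, arr[mid]=12 -> 12 < 14, search right half
lo=4, hi=6, mid=5, arr[mid]=20 -> 20 > 14, search left half
lo=4, hi=4, mid=4, arr[mid]=14 -> Found target at index 4!

Binary search finds 14 at index 4 after 3 comparisons. The search repeatedly halves the search space by comparing with the middle element.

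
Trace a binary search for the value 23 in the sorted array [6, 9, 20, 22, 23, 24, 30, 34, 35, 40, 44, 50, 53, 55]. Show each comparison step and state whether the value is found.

Binary search for 23 in [6, 9, 20, 22, 23, 24, 30, 34, 35, 40, 44, 50, 53, 55]:

lo=0, hi=13, mid=6, arr[mid]=30 -> 30 > 23, search left half
lo=0, hi=5, mid=2, arr[mid]=20 -> 20 < 23, search right half
lo=3, hi=5, mid=4, arr[mid]=23 -> Found target at index 4!

Binary search finds 23 at index 4 after 3 comparisons. The search repeatedly halves the search space by comparing with the middle element.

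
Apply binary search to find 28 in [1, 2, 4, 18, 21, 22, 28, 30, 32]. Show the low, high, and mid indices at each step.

Binary search for 28 in [1, 2, 4, 18, 21, 22, 28, 30, 32]:

lo=0, hi=8, mid=4, arr[mid]=21 -> 21 < 28, search right half
lo=5, hi=8, mid=6, arr[mid]=28 -> Found target at index 6!

Binary search finds 28 at index 6 after 2 comparisons. The search repeatedly halves the search space by comparing with the middle element.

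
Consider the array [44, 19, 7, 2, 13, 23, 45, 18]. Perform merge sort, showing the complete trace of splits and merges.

Merge sort trace:

Split: [44, 19, 7, 2, 13, 23, 45, 18] -> [44, 19, 7, 2] and [13, 23, 45, 18]
  Split: [44, 19, 7, 2] -> [44, 19] and [7, 2]
    Split: [44, 19] -> [44] and [19]
    Merge: [44] + [19] -> [19, 44]
    Split: [7, 2] -> [7] and [2]
    Merge: [7] + [2] -> [2, 7]
  Merge: [19, 44] + [2, 7] -> [2, 7, 19, 44]
  Split: [13, 23, 45, 18] -> [13, 23] and [45, 18]
    Split: [13, 23] -> [13] and [23]
    Merge: [13] + [23] -> [13, 23]
    Split: [45, 18] -> [45] and [18]
    Merge: [45] + [18] -> [18, 45]
  Merge: [13, 23] + [18, 45] -> [13, 18, 23, 45]
Merge: [2, 7, 19, 44] + [13, 18, 23, 45] -> [2, 7, 13, 18, 19, 23, 44, 45]

Final sorted array: [2, 7, 13, 18, 19, 23, 44, 45]

The merge sort proceeds by recursively splitting the array and merging sorted halves.
After all merges, the sorted array is [2, 7, 13, 18, 19, 23, 44, 45].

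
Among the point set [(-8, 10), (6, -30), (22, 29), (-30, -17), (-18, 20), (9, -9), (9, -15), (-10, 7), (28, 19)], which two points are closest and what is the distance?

Computing all pairwise distances among 9 points:

d((-8, 10), (6, -30)) = 42.3792
d((-8, 10), (22, 29)) = 35.5106
d((-8, 10), (-30, -17)) = 34.8281
d((-8, 10), (-18, 20)) = 14.1421
d((-8, 10), (9, -9)) = 25.4951
d((-8, 10), (9, -15)) = 30.2324
d((-8, 10), (-10, 7)) = 3.6056 <-- minimum
d((-8, 10), (28, 19)) = 37.108
d((6, -30), (22, 29)) = 61.131
d((6, -30), (-30, -17)) = 38.2753
d((6, -30), (-18, 20)) = 55.4617
d((6, -30), (9, -9)) = 21.2132
d((6, -30), (9, -15)) = 15.2971
d((6, -30), (-10, 7)) = 40.3113
d((6, -30), (28, 19)) = 53.7122
d((22, 29), (-30, -17)) = 69.4262
d((22, 29), (-18, 20)) = 41.0
d((22, 29), (9, -9)) = 40.1622
d((22, 29), (9, -15)) = 45.8803
d((22, 29), (-10, 7)) = 38.833
d((22, 29), (28, 19)) = 11.6619
d((-30, -17), (-18, 20)) = 38.8973
d((-30, -17), (9, -9)) = 39.8121
d((-30, -17), (9, -15)) = 39.0512
d((-30, -17), (-10, 7)) = 31.241
d((-30, -17), (28, 19)) = 68.2642
d((-18, 20), (9, -9)) = 39.6232
d((-18, 20), (9, -15)) = 44.2041
d((-18, 20), (-10, 7)) = 15.2643
d((-18, 20), (28, 19)) = 46.0109
d((9, -9), (9, -15)) = 6.0
d((9, -9), (-10, 7)) = 24.8395
d((9, -9), (28, 19)) = 33.8378
d((9, -15), (-10, 7)) = 29.0689
d((9, -15), (28, 19)) = 38.9487
d((-10, 7), (28, 19)) = 39.8497

Closest pair: (-8, 10) and (-10, 7) with distance 3.6056

The closest pair is (-8, 10) and (-10, 7) with Euclidean distance 3.6056. For 9 points, brute-force pairwise comparison is shown above. For large n, the divide-and-conquer algorithm (sort by x, recurse on halves, check the dividing strip) achieves O(n log n).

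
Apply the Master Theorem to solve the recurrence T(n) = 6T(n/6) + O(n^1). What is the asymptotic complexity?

Master Theorem for T(n) = 6T(n/6) + O(n^1):

a = 6, b = 6, c = 1
log_b(a) = log_6(6) = 1.0000

Case 2: c = 1 = log_6(6) = 1.0000
T(n) = O(n^1 log n) = O(n log n)

For T(n) = 6T(n/6) + O(n^1): log_6(6) = 1.0000. This is Case 2 of the Master Theorem (c = log_b(a), equal work at all levels), giving O(n log n).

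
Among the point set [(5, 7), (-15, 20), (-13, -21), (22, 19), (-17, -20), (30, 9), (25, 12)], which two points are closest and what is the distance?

Computing all pairwise distances among 7 points:

d((5, 7), (-15, 20)) = 23.8537
d((5, 7), (-13, -21)) = 33.2866
d((5, 7), (22, 19)) = 20.8087
d((5, 7), (-17, -20)) = 34.8281
d((5, 7), (30, 9)) = 25.0799
d((5, 7), (25, 12)) = 20.6155
d((-15, 20), (-13, -21)) = 41.0488
d((-15, 20), (22, 19)) = 37.0135
d((-15, 20), (-17, -20)) = 40.05
d((-15, 20), (30, 9)) = 46.3249
d((-15, 20), (25, 12)) = 40.7922
d((-13, -21), (22, 19)) = 53.1507
d((-13, -21), (-17, -20)) = 4.1231 <-- minimum
d((-13, -21), (30, 9)) = 52.4309
d((-13, -21), (25, 12)) = 50.3289
d((22, 19), (-17, -20)) = 55.1543
d((22, 19), (30, 9)) = 12.8062
d((22, 19), (25, 12)) = 7.6158
d((-17, -20), (30, 9)) = 55.2268
d((-17, -20), (25, 12)) = 52.8015
d((30, 9), (25, 12)) = 5.831

Closest pair: (-13, -21) and (-17, -20) with distance 4.1231

The closest pair is (-13, -21) and (-17, -20) with Euclidean distance 4.1231. For 7 points, brute-force pairwise comparison is shown above. For large n, the divide-and-conquer algorithm (sort by x, recurse on halves, check the dividing strip) achieves O(n log n).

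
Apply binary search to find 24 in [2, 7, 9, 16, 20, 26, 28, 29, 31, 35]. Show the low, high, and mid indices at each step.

Binary search for 24 in [2, 7, 9, 16, 20, 26, 28, 29, 31, 35]:

lo=0, hi=9, mid=4, arr[mid]=20 -> 20 < 24, search right half
lo=5, hi=9, mid=7, arr[mid]=29 -> 29 > 24, search left half
lo=5, hi=6, mid=5, arr[mid]=26 -> 26 > 24, search left half
lo=5 > hi=4, target 24 not found

Binary search determines that 24 is not in the array after 3 comparisons. The search space was exhausted without finding the target.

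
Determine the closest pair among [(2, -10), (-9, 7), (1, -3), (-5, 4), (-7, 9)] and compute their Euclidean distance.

Computing all pairwise distances among 5 points:

d((2, -10), (-9, 7)) = 20.2485
d((2, -10), (1, -3)) = 7.0711
d((2, -10), (-5, 4)) = 15.6525
d((2, -10), (-7, 9)) = 21.0238
d((-9, 7), (1, -3)) = 14.1421
d((-9, 7), (-5, 4)) = 5.0
d((-9, 7), (-7, 9)) = 2.8284 <-- minimum
d((1, -3), (-5, 4)) = 9.2195
d((1, -3), (-7, 9)) = 14.4222
d((-5, 4), (-7, 9)) = 5.3852

Closest pair: (-9, 7) and (-7, 9) with distance 2.8284

The closest pair is (-9, 7) and (-7, 9) with Euclidean distance 2.8284. For 5 points, brute-force pairwise comparison is shown above. For large n, the divide-and-conquer algorithm (sort by x, recurse on halves, check the dividing strip) achieves O(n log n).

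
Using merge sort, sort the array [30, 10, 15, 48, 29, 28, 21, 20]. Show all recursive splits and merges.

Merge sort trace:

Split: [30, 10, 15, 48, 29, 28, 21, 20] -> [30, 10, 15, 48] and [29, 28, 21, 20]
  Split: [30, 10, 15, 48] -> [30, 10] and [15, 48]
    Split: [30, 10] -> [30] and [10]
    Merge: [30] + [10] -> [10, 30]
    Split: [15, 48] -> [15] and [48]
    Merge: [15] + [48] -> [15, 48]
  Merge: [10, 30] + [15, 48] -> [10, 15, 30, 48]
  Split: [29, 28, 21, 20] -> [29, 28] and [21, 20]
    Split: [29, 28] -> [29] and [28]
    Merge: [29] + [28] -> [28, 29]
    Split: [21, 20] -> [21] and [20]
    Merge: [21] + [20] -> [20, 21]
  Merge: [28, 29] + [20, 21] -> [20, 21, 28, 29]
Merge: [10, 15, 30, 48] + [20, 21, 28, 29] -> [10, 15, 20, 21, 28, 29, 30, 48]

Final sorted array: [10, 15, 20, 21, 28, 29, 30, 48]

The merge sort proceeds by recursively splitting the array and merging sorted halves.
After all merges, the sorted array is [10, 15, 20, 21, 28, 29, 30, 48].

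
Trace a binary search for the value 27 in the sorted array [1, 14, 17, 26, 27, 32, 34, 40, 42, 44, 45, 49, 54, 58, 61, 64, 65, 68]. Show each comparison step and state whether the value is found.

Binary search for 27 in [1, 14, 17, 26, 27, 32, 34, 40, 42, 44, 45, 49, 54, 58, 61, 64, 65, 68]:

lo=0, hi=17, mid=8, arr[mid]=42 -> 42 > 27, search left half
lo=0, hi=7, mid=3, arr[mid]=26 -> 26 < 27, search right half
lo=4, hi=7, mid=5, arr[mid]=32 -> 32 > 27, search left half
lo=4, hi=4, mid=4, arr[mid]=27 -> Found target at index 4!

Binary search finds 27 at index 4 after 4 comparisons. The search repeatedly halves the search space by comparing with the middle element.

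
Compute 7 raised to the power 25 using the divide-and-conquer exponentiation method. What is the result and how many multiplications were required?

Computing 7^25 by squaring (build up from 7^1; each line after the first costs one multiplication):

7^1 = 7
7^2 = (7^1)^2 = 7^2 = 49
7^3 = 7 * 7^2 = 7 * 49 = 343
7^6 = (7^3)^2 = 343^2 = 117649
7^12 = (7^6)^2 = 117649^2 = 13841287201
7^24 = (7^12)^2 = 13841287201^2 = 191581231380566414401
7^25 = 7 * 7^24 = 7 * 191581231380566414401 = 1341068619663964900807

Result: 1341068619663964900807
Multiplications needed: 6 (6 lines after 7^1)

7^25 = 1341068619663964900807. Using exponentiation by squaring, this requires 6 multiplications. The key idea: if the exponent is even, square the half-power; if odd, multiply by the base once.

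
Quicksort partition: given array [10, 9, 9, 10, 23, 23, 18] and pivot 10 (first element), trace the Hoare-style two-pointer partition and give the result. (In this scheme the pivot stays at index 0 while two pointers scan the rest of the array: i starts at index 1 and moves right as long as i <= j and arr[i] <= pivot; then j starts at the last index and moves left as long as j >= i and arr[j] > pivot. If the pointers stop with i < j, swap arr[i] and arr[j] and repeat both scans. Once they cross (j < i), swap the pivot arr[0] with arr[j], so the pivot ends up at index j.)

Hoare-style two-pointer partition with pivot = 10:

Initial array: [10, 9, 9, 10, 23, 23, 18]

Pointers start at i = 1, j = 6.
i ends at 4, j ends at 3: the pointers have crossed (j < i), so scanning stops.

Swap pivot arr[0] with arr[3] to place pivot at position 3: [10, 9, 9, 10, 23, 23, 18]
Pivot position: 3

After partitioning with pivot 10, the array becomes [10, 9, 9, 10, 23, 23, 18]. The pivot is placed at index 3. All elements to the left of the pivot are <= 10, and all elements to the right are > 10.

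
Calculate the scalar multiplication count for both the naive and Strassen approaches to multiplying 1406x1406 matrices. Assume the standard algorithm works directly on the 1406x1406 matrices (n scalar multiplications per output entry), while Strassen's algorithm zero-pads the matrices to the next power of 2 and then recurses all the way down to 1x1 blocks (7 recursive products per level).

Matrix multiplication for 1406x1406 matrices:

Strassen's algorithm requires power-of-2 dimensions. Pad 1406x1406 to 2048x2048 (next power of 2).

Standard algorithm: 1406^3 = 2779431416 multiplications
Strassen's algorithm: 7^(log2(2048)) = 7^11 = 1977326743 multiplications
Savings: 2779431416 - 1977326743 = 802104673 multiplications

Standard: 2779431416 multiplications (1406^3). Strassen: 1977326743 multiplications (7^11, after padding to 2048x2048). Strassen reduces 8 recursive multiplications to 7 at each level.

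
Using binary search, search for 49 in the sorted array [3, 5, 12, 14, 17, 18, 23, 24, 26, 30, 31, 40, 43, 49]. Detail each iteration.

Binary search for 49 in [3, 5, 12, 14, 17, 18, 23, 24, 26, 30, 31, 40, 43, 49]:

lo=0, hi=13, mid=6, arr[mid]=23 -> 23 < 49, search right half
lo=7, hi=13, mid=10, arr[mid]=31 -> 31 < 49, search right half
lo=11, hi=13, mid=12, arr[mid]=43 -> 43 < 49, search right half
lo=13, hi=13, mid=13, arr[mid]=49 -> Found target at index 13!

Binary search finds 49 at index 13 after 4 comparisons. The search repeatedly halves the search space by comparing with the middle element.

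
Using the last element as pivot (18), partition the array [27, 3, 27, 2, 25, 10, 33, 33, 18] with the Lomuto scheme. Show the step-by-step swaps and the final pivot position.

Lomuto partition with pivot = 18:

Initial array: [27, 3, 27, 2, 25, 10, 33, 33, 18]

arr[0]=27 > 18: no swap
arr[1]=3 <= 18: swap with position 0, array becomes [3, 27, 27, 2, 25, 10, 33, 33, 18]
arr[2]=27 > 18: no swap
arr[3]=2 <= 18: swap with position 1, array becomes [3, 2, 27, 27, 25, 10, 33, 33, 18]
arr[4]=25 > 18: no swap
arr[5]=10 <= 18: swap with position 2, array becomes [3, 2, 10, 27, 25, 27, 33, 33, 18]
arr[6]=33 > 18: no swap
arr[7]=33 > 18: no swap

Place pivot at position 3: [3, 2, 10, 18, 25, 27, 33, 33, 27]
Pivot position: 3

After partitioning with pivot 18, the array becomes [3, 2, 10, 18, 25, 27, 33, 33, 27]. The pivot is placed at index 3. All elements to the left of the pivot are <= 18, and all elements to the right are > 18.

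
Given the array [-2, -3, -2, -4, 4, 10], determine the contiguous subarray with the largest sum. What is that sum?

Using Kadane's algorithm on [-2, -3, -2, -4, 4, 10]:

Scanning through the array:
Position 1 (value -3): max_ending_here = -3, max_so_far = -2
Position 2 (value -2): max_ending_here = -2, max_so_far = -2
Position 3 (value -4): max_ending_here = -4, max_so_far = -2
Position 4 (value 4): max_ending_here = 4, max_so_far = 4
Position 5 (value 10): max_ending_here = 14, max_so_far = 14

Maximum subarray: [4, 10]
Maximum sum: 14

The maximum subarray is [4, 10] with sum 14. This subarray runs from index 4 to index 5.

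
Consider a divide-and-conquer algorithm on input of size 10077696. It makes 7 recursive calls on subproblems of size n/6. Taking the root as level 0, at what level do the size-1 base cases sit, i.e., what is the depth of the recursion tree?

For divide and conquer with division factor 6:

Problem sizes at each level:
Level 0: 10077696
Level 1: 1679616
Level 2: 279936
Level 3: 46656
Level 4: 7776
Level 5: 1296
Level 6: 216
Level 7: 36
Level 8: 6
Level 9: 1

The root is level 0 and the size-1 base case is level 9 (the tree spans levels 0 through 9, i.e. 10 levels counting the root), so the depth is the number of divisions: log_6(10077696) = 9

The recursion tree depth is log_6(10077696) = 9. At each level, the problem size is divided by 6, so it takes 9 divisions to reduce to a base case of size 1. The algorithm makes 7 recursive calls at each level.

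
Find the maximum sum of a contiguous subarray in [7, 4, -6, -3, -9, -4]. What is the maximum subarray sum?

Using Kadane's algorithm on [7, 4, -6, -3, -9, -4]:

Scanning through the array:
Position 1 (value 4): max_ending_here = 11, max_so_far = 11
Position 2 (value -6): max_ending_here = 5, max_so_far = 11
Position 3 (value -3): max_ending_here = 2, max_so_far = 11
Position 4 (value -9): max_ending_here = -7, max_so_far = 11
Position 5 (value -4): max_ending_here = -4, max_so_far = 11

Maximum subarray: [7, 4]
Maximum sum: 11

The maximum subarray is [7, 4] with sum 11. This subarray runs from index 0 to index 1.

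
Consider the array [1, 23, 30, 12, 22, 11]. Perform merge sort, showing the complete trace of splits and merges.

Merge sort trace:

Split: [1, 23, 30, 12, 22, 11] -> [1, 23, 30] and [12, 22, 11]
  Split: [1, 23, 30] -> [1] and [23, 30]
    Split: [23, 30] -> [23] and [30]
    Merge: [23] + [30] -> [23, 30]
  Merge: [1] + [23, 30] -> [1, 23, 30]
  Split: [12, 22, 11] -> [12] and [22, 11]
    Split: [22, 11] -> [22] and [11]
    Merge: [22] + [11] -> [11, 22]
  Merge: [12] + [11, 22] -> [11, 12, 22]
Merge: [1, 23, 30] + [11, 12, 22] -> [1, 11, 12, 22, 23, 30]

Final sorted array: [1, 11, 12, 22, 23, 30]

The merge sort proceeds by recursively splitting the array and merging sorted halves.
After all merges, the sorted array is [1, 11, 12, 22, 23, 30].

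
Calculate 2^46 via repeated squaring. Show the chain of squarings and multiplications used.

Computing 2^46 by squaring (build up from 2^1; each line after the first costs one multiplication):

2^1 = 2
2^2 = (2^1)^2 = 2^2 = 4
2^4 = (2^2)^2 = 4^2 = 16
2^5 = 2 * 2^4 = 2 * 16 = 32
2^10 = (2^5)^2 = 32^2 = 1024
2^11 = 2 * 2^10 = 2 * 1024 = 2048
2^22 = (2^11)^2 = 2048^2 = 4194304
2^23 = 2 * 2^22 = 2 * 4194304 = 8388608
2^46 = (2^23)^2 = 8388608^2 = 70368744177664

Result: 70368744177664
Multiplications needed: 8 (8 lines after 2^1)

2^46 = 70368744177664. Using exponentiation by squaring, this requires 8 multiplications. The key idea: if the exponent is even, square the half-power; if odd, multiply by the base once.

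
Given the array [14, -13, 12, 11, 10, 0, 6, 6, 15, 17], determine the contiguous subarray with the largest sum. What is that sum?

Using Kadane's algorithm on [14, -13, 12, 11, 10, 0, 6, 6, 15, 17]:

Scanning through the array:
Position 1 (value -13): max_ending_here = 1, max_so_far = 14
Position 2 (value 12): max_ending_here = 13, max_so_far = 14
Position 3 (value 11): max_ending_here = 24, max_so_far = 24
Position 4 (value 10): max_ending_here = 34, max_so_far = 34
Position 5 (value 0): max_ending_here = 34, max_so_far = 34
Position 6 (value 6): max_ending_here = 40, max_so_far = 40
Position 7 (value 6): max_ending_here = 46, max_so_far = 46
Position 8 (value 15): max_ending_here = 61, max_so_far = 61
Position 9 (value 17): max_ending_here = 78, max_so_far = 78

Maximum subarray: [14, -13, 12, 11, 10, 0, 6, 6, 15, 17]
Maximum sum: 78

The maximum subarray is [14, -13, 12, 11, 10, 0, 6, 6, 15, 17] with sum 78. This subarray runs from index 0 to index 9.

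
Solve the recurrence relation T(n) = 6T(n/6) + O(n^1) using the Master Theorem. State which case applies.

Master Theorem for T(n) = 6T(n/6) + O(n^1):

a = 6, b = 6, c = 1
log_b(a) = log_6(6) = 1.0000

Case 2: c = 1 = log_6(6) = 1.0000
T(n) = O(n^1 log n) = O(n log n)

For T(n) = 6T(n/6) + O(n^1): log_6(6) = 1.0000. This is Case 2 of the Master Theorem (c = log_b(a), equal work at all levels), giving O(n log n).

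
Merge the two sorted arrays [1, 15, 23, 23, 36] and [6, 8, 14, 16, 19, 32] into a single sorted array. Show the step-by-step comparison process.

Merging process:

Compare 1 vs 6: take 1 from left. Merged: [1]
Compare 15 vs 6: take 6 from right. Merged: [1, 6]
Compare 15 vs 8: take 8 from right. Merged: [1, 6, 8]
Compare 15 vs 14: take 14 from right. Merged: [1, 6, 8, 14]
Compare 15 vs 16: take 15 from left. Merged: [1, 6, 8, 14, 15]
Compare 23 vs 16: take 16 from right. Merged: [1, 6, 8, 14, 15, 16]
Compare 23 vs 19: take 19 from right. Merged: [1, 6, 8, 14, 15, 16, 19]
Compare 23 vs 32: take 23 from left. Merged: [1, 6, 8, 14, 15, 16, 19, 23]
Compare 23 vs 32: take 23 from left. Merged: [1, 6, 8, 14, 15, 16, 19, 23, 23]
Compare 36 vs 32: take 32 from right. Merged: [1, 6, 8, 14, 15, 16, 19, 23, 23, 32]
Append remaining from left: [36]. Merged: [1, 6, 8, 14, 15, 16, 19, 23, 23, 32, 36]

Final merged array: [1, 6, 8, 14, 15, 16, 19, 23, 23, 32, 36]
Total comparisons: 10

The merged array is [1, 6, 8, 14, 15, 16, 19, 23, 23, 32, 36], requiring 10 comparisons. The merge step runs in O(n) time where n is the total number of elements.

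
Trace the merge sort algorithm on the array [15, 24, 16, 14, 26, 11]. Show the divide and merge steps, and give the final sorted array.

Merge sort trace:

Split: [15, 24, 16, 14, 26, 11] -> [15, 24, 16] and [14, 26, 11]
  Split: [15, 24, 16] -> [15] and [24, 16]
    Split: [24, 16] -> [24] and [16]
    Merge: [24] + [16] -> [16, 24]
  Merge: [15] + [16, 24] -> [15, 16, 24]
  Split: [14, 26, 11] -> [14] and [26, 11]
    Split: [26, 11] -> [26] and [11]
    Merge: [26] + [11] -> [11, 26]
  Merge: [14] + [11, 26] -> [11, 14, 26]
Merge: [15, 16, 24] + [11, 14, 26] -> [11, 14, 15, 16, 24, 26]

Final sorted array: [11, 14, 15, 16, 24, 26]

The merge sort proceeds by recursively splitting the array and merging sorted halves.
After all merges, the sorted array is [11, 14, 15, 16, 24, 26].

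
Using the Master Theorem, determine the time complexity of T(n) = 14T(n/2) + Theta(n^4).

Master Theorem for T(n) = 14T(n/2) + O(n^4):

a = 14, b = 2, c = 4
log_b(a) = log_2(14) = 3.8074

Case 3: c = 4 > log_2(14) = 3.8074
T(n) = O(n^4) = O(n^4)

For T(n) = 14T(n/2) + O(n^4): log_2(14) = 3.8074. This is Case 3 of the Master Theorem (c > log_b(a), work dominated by root), giving O(n^4).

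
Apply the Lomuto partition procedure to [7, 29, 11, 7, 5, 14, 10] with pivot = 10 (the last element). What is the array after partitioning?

Lomuto partition with pivot = 10:

Initial array: [7, 29, 11, 7, 5, 14, 10]

arr[0]=7 <= 10: swap with position 0, array becomes [7, 29, 11, 7, 5, 14, 10]
arr[1]=29 > 10: no swap
arr[2]=11 > 10: no swap
arr[3]=7 <= 10: swap with position 1, array becomes [7, 7, 11, 29, 5, 14, 10]
arr[4]=5 <= 10: swap with position 2, array becomes [7, 7, 5, 29, 11, 14, 10]
arr[5]=14 > 10: no swap

Place pivot at position 3: [7, 7, 5, 10, 11, 14, 29]
Pivot position: 3

After partitioning with pivot 10, the array becomes [7, 7, 5, 10, 11, 14, 29]. The pivot is placed at index 3. All elements to the left of the pivot are <= 10, and all elements to the right are > 10.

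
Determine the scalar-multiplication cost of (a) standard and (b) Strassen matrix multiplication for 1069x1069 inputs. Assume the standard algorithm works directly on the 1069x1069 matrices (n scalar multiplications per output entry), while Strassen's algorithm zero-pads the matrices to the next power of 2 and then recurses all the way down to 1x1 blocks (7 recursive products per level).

Matrix multiplication for 1069x1069 matrices:

Strassen's algorithm requires power-of-2 dimensions. Pad 1069x1069 to 2048x2048 (next power of 2).

Standard algorithm: 1069^3 = 1221611509 multiplications
Strassen's algorithm: 7^(log2(2048)) = 7^11 = 1977326743 multiplications
Difference: 1221611509 - 1977326743 = -755715234 (Strassen uses MORE here due to padding overhead — for small or just-over-power-of-2 n, padding can outweigh the per-level savings)

Standard: 1221611509 multiplications (1069^3). Strassen: 1977326743 multiplications (7^11, after padding to 2048x2048). Strassen reduces 8 recursive multiplications to 7 at each level.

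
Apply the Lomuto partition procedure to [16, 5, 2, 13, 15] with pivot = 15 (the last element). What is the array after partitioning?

Lomuto partition with pivot = 15:

Initial array: [16, 5, 2, 13, 15]

arr[0]=16 > 15: no swap
arr[1]=5 <= 15: swap with position 0, array becomes [5, 16, 2, 13, 15]
arr[2]=2 <= 15: swap with position 1, array becomes [5, 2, 16, 13, 15]
arr[3]=13 <= 15: swap with position 2, array becomes [5, 2, 13, 16, 15]

Place pivot at position 3: [5, 2, 13, 15, 16]
Pivot position: 3

After partitioning with pivot 15, the array becomes [5, 2, 13, 15, 16]. The pivot is placed at index 3. All elements to the left of the pivot are <= 15, and all elements to the right are > 15.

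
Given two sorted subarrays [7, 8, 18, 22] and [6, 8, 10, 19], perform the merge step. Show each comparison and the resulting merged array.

Merging process:

Compare 7 vs 6: take 6 from right. Merged: [6]
Compare 7 vs 8: take 7 from left. Merged: [6, 7]
Compare 8 vs 8: take 8 from left. Merged: [6, 7, 8]
Compare 18 vs 8: take 8 from right. Merged: [6, 7, 8, 8]
Compare 18 vs 10: take 10 from right. Merged: [6, 7, 8, 8, 10]
Compare 18 vs 19: take 18 from left. Merged: [6, 7, 8, 8, 10, 18]
Compare 22 vs 19: take 19 from right. Merged: [6, 7, 8, 8, 10, 18, 19]
Append remaining from left: [22]. Merged: [6, 7, 8, 8, 10, 18, 19, 22]

Final merged array: [6, 7, 8, 8, 10, 18, 19, 22]
Total comparisons: 7

The merged array is [6, 7, 8, 8, 10, 18, 19, 22], requiring 7 comparisons. The merge step runs in O(n) time where n is the total number of elements.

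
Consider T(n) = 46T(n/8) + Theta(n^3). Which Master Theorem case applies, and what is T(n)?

Master Theorem for T(n) = 46T(n/8) + O(n^3):

a = 46, b = 8, c = 3
log_b(a) = log_8(46) = 1.8412

Case 3: c = 3 > log_8(46) = 1.8412
T(n) = O(n^3) = O(n^3)

For T(n) = 46T(n/8) + O(n^3): log_8(46) = 1.8412. This is Case 3 of the Master Theorem (c > log_b(a), work dominated by root), giving O(n^3).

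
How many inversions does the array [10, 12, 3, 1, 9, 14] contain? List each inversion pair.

Finding inversions in [10, 12, 3, 1, 9, 14]:

(0, 2): arr[0]=10 > arr[2]=3
(0, 3): arr[0]=10 > arr[3]=1
(0, 4): arr[0]=10 > arr[4]=9
(1, 2): arr[1]=12 > arr[2]=3
(1, 3): arr[1]=12 > arr[3]=1
(1, 4): arr[1]=12 > arr[4]=9
(2, 3): arr[2]=3 > arr[3]=1

Total inversions: 7

The array has 7 inversion(s): (0,2), (0,3), (0,4), (1,2), (1,3), (1,4), (2,3). Each pair (i,j) satisfies i < j and arr[i] > arr[j].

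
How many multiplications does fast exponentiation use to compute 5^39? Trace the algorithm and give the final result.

Computing 5^39 by squaring (build up from 5^1; each line after the first costs one multiplication):

5^1 = 5
5^2 = (5^1)^2 = 5^2 = 25
5^4 = (5^2)^2 = 25^2 = 625
5^8 = (5^4)^2 = 625^2 = 390625
5^9 = 5 * 5^8 = 5 * 390625 = 1953125
5^18 = (5^9)^2 = 1953125^2 = 3814697265625
5^19 = 5 * 5^18 = 5 * 3814697265625 = 19073486328125
5^38 = (5^19)^2 = 19073486328125^2 = 363797880709171295166015625
5^39 = 5 * 5^38 = 5 * 363797880709171295166015625 = 1818989403545856475830078125

Result: 1818989403545856475830078125
Multiplications needed: 8 (8 lines after 5^1)

5^39 = 1818989403545856475830078125. Using exponentiation by squaring, this requires 8 multiplications. The key idea: if the exponent is even, square the half-power; if odd, multiply by the base once.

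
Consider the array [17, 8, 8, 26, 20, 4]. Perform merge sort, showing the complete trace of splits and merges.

Merge sort trace:

Split: [17, 8, 8, 26, 20, 4] -> [17, 8, 8] and [26, 20, 4]
  Split: [17, 8, 8] -> [17] and [8, 8]
    Split: [8, 8] -> [8] and [8]
    Merge: [8] + [8] -> [8, 8]
  Merge: [17] + [8, 8] -> [8, 8, 17]
  Split: [26, 20, 4] -> [26] and [20, 4]
    Split: [20, 4] -> [20] and [4]
    Merge: [20] + [4] -> [4, 20]
  Merge: [26] + [4, 20] -> [4, 20, 26]
Merge: [8, 8, 17] + [4, 20, 26] -> [4, 8, 8, 17, 20, 26]

Final sorted array: [4, 8, 8, 17, 20, 26]

The merge sort proceeds by recursively splitting the array and merging sorted halves.
After all merges, the sorted array is [4, 8, 8, 17, 20, 26].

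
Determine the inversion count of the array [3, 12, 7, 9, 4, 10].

Finding inversions in [3, 12, 7, 9, 4, 10]:

(1, 2): arr[1]=12 > arr[2]=7
(1, 3): arr[1]=12 > arr[3]=9
(1, 4): arr[1]=12 > arr[4]=4
(1, 5): arr[1]=12 > arr[5]=10
(2, 4): arr[2]=7 > arr[4]=4
(3, 4): arr[3]=9 > arr[4]=4

Total inversions: 6

The array has 6 inversion(s): (1,2), (1,3), (1,4), (1,5), (2,4), (3,4). Each pair (i,j) satisfies i < j and arr[i] > arr[j].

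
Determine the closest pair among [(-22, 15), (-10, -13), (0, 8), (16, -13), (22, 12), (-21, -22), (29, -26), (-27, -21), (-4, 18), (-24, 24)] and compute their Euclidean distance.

Computing all pairwise distances among 10 points:

d((-22, 15), (-10, -13)) = 30.4631
d((-22, 15), (0, 8)) = 23.0868
d((-22, 15), (16, -13)) = 47.2017
d((-22, 15), (22, 12)) = 44.1022
d((-22, 15), (-21, -22)) = 37.0135
d((-22, 15), (29, -26)) = 65.437
d((-22, 15), (-27, -21)) = 36.3456
d((-22, 15), (-4, 18)) = 18.2483
d((-22, 15), (-24, 24)) = 9.2195
d((-10, -13), (0, 8)) = 23.2594
d((-10, -13), (16, -13)) = 26.0
d((-10, -13), (22, 12)) = 40.6079
d((-10, -13), (-21, -22)) = 14.2127
d((-10, -13), (29, -26)) = 41.1096
d((-10, -13), (-27, -21)) = 18.7883
d((-10, -13), (-4, 18)) = 31.5753
d((-10, -13), (-24, 24)) = 39.5601
d((0, 8), (16, -13)) = 26.4008
d((0, 8), (22, 12)) = 22.3607
d((0, 8), (-21, -22)) = 36.6197
d((0, 8), (29, -26)) = 44.6878
d((0, 8), (-27, -21)) = 39.6232
d((0, 8), (-4, 18)) = 10.7703
d((0, 8), (-24, 24)) = 28.8444
d((16, -13), (22, 12)) = 25.7099
d((16, -13), (-21, -22)) = 38.0789
d((16, -13), (29, -26)) = 18.3848
d((16, -13), (-27, -21)) = 43.7379
d((16, -13), (-4, 18)) = 36.8917
d((16, -13), (-24, 24)) = 54.4885
d((22, 12), (-21, -22)) = 54.8179
d((22, 12), (29, -26)) = 38.6394
d((22, 12), (-27, -21)) = 59.0762
d((22, 12), (-4, 18)) = 26.6833
d((22, 12), (-24, 24)) = 47.5395
d((-21, -22), (29, -26)) = 50.1597
d((-21, -22), (-27, -21)) = 6.0828 <-- minimum
d((-21, -22), (-4, 18)) = 43.4626
d((-21, -22), (-24, 24)) = 46.0977
d((29, -26), (-27, -21)) = 56.2228
d((29, -26), (-4, 18)) = 55.0
d((29, -26), (-24, 24)) = 72.8629
d((-27, -21), (-4, 18)) = 45.2769
d((-27, -21), (-24, 24)) = 45.0999
d((-4, 18), (-24, 24)) = 20.8806

Closest pair: (-21, -22) and (-27, -21) with distance 6.0828

The closest pair is (-21, -22) and (-27, -21) with Euclidean distance 6.0828. For 10 points, brute-force pairwise comparison is shown above. For large n, the divide-and-conquer algorithm (sort by x, recurse on halves, check the dividing strip) achieves O(n log n).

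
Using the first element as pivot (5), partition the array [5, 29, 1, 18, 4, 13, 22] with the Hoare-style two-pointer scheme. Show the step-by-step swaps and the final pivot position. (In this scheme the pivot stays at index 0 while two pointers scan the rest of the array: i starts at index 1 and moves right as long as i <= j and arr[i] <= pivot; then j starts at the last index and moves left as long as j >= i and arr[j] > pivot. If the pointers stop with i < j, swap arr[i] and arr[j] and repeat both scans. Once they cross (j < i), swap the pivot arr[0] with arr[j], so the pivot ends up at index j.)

Hoare-style two-pointer partition with pivot = 5:

Initial array: [5, 29, 1, 18, 4, 13, 22]

Pointers start at i = 1, j = 6.
i stops at index 1 (arr[1]=29 > 5), j stops at index 4 (arr[4]=4 <= 5): swap arr[1] and arr[4], array becomes [5, 4, 1, 18, 29, 13, 22]
i ends at 3, j ends at 2: the pointers have crossed (j < i), so scanning stops.

Swap pivot arr[0] with arr[2] to place pivot at position 2: [1, 4, 5, 18, 29, 13, 22]
Pivot position: 2

After partitioning with pivot 5, the array becomes [1, 4, 5, 18, 29, 13, 22]. The pivot is placed at index 2. All elements to the left of the pivot are <= 5, and all elements to the right are > 5.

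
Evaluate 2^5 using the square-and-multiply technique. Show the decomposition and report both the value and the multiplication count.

Computing 2^5 by squaring (build up from 2^1; each line after the first costs one multiplication):

2^1 = 2
2^2 = (2^1)^2 = 2^2 = 4
2^4 = (2^2)^2 = 4^2 = 16
2^5 = 2 * 2^4 = 2 * 16 = 32

Result: 32
Multiplications needed: 3 (3 lines after 2^1)

2^5 = 32. Using exponentiation by squaring, this requires 3 multiplications. The key idea: if the exponent is even, square the half-power; if odd, multiply by the base once.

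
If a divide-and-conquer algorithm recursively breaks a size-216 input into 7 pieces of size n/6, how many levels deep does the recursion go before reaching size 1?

For divide and conquer with division factor 6:

Problem sizes at each level:
Level 0: 216
Level 1: 36
Level 2: 6
Level 3: 1

The root is level 0 and the size-1 base case is level 3 (the tree spans levels 0 through 3, i.e. 4 levels counting the root), so the depth is the number of divisions: log_6(216) = 3

The recursion tree depth is log_6(216) = 3. At each level, the problem size is divided by 6, so it takes 3 divisions to reduce to a base case of size 1. The algorithm makes 7 recursive calls at each level.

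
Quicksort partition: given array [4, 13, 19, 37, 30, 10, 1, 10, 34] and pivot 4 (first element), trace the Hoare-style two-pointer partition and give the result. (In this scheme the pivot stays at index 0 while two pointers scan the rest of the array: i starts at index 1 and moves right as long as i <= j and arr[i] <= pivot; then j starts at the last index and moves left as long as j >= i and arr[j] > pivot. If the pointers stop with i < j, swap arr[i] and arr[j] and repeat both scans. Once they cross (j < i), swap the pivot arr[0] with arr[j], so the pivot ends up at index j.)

Hoare-style two-pointer partition with pivot = 4:

Initial array: [4, 13, 19, 37, 30, 10, 1, 10, 34]

Pointers start at i = 1, j = 8.
i stops at index 1 (arr[1]=13 > 4), j stops at index 6 (arr[6]=1 <= 4): swap arr[1] and arr[6], array becomes [4, 1, 19, 37, 30, 10, 13, 10, 34]
i ends at 2, j ends at 1: the pointers have crossed (j < i), so scanning stops.

Swap pivot arr[0] with arr[1] to place pivot at position 1: [1, 4, 19, 37, 30, 10, 13, 10, 34]
Pivot position: 1

After partitioning with pivot 4, the array becomes [1, 4, 19, 37, 30, 10, 13, 10, 34]. The pivot is placed at index 1. All elements to the left of the pivot are <= 4, and all elements to the right are > 4.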